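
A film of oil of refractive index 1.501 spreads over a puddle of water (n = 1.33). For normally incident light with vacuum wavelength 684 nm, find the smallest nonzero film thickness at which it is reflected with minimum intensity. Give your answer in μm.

Ray reflecting at the top interface goes from n = 1.0 toward n = 1.501: a half-wave phase shift.
At the lower boundary (n = 1.501 to n = 1.33) the reflected ray undergoes no phase shift.
Exactly one π shift → a net half-wave offset.
With one net inversion, destructive interference in reflection requires 2 n t = m λ.
Minimum nonzero at m = 1: t = λ / (2 n) = 684 / (2 × 1.501) = 228 nm.

0.228 μm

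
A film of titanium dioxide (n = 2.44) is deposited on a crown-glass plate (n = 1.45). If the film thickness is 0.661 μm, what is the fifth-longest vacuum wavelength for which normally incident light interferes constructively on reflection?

717 nm

Ray reflecting at the top interface goes from n = 1.0 toward n = 2.44: a half-wave phase shift.
At the lower boundary (n = 2.44 to n = 1.45) the reflected ray undergoes no phase shift.
Exactly one π shift → a net half-wave offset.
For bright reflection here: 2 n t = (m + ½) λ.
λ = 2 n t / (m + ½). The fifth-longest wavelength is m = 4: λ = 2 × 2.44 × 661 / 4.50 = 717 nm.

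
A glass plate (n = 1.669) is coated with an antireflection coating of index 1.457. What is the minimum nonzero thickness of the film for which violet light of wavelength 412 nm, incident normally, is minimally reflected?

Top surface (1.0 → 1.457): reflection off a higher-index medium gives a half-wave phase shift.
Bottom surface (1.457 → 1.669): reflection off a higher-index medium gives a half-wave phase shift.
Zero or two π shifts → no net half-wave offset.
For minimum reflection here: 2 n t = (m + ½) λ.
Minimum at m = 0: t = λ / (4 n) = 412 / (4 × 1.457) = 70.7 nm.

70.7 nm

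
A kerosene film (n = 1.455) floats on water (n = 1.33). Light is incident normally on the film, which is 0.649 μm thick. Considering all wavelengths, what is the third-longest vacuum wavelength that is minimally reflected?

At the upper boundary (n = 1.0 to n = 1.455) the reflected ray undergoes a half-wave phase shift.
Ray reflecting at the bottom interface goes from n = 1.455 toward n = 1.33: no phase shift.
The two reflections differ by half a wavelength.
For dark reflection here: 2 n t = m λ.
λ = 2 n t / m. The third-longest wavelength is m = 3: λ = 2 × 1.455 × 649 / 3.00 = 630 nm.

630 nm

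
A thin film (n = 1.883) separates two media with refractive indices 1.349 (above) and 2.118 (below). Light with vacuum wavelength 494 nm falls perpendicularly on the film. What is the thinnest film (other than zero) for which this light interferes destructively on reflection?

Ray reflecting at the top interface goes from n = 1.349 toward n = 1.883: a half-wave phase shift.
Ray reflecting at the bottom interface goes from n = 1.883 toward n = 2.118: a half-wave phase shift.
The two reflections carry the same phase change, so no net offset.
With no net inversion, destructive interference in reflection requires 2 n t = (m + ½) λ.
Minimum at m = 0: t = λ / (4 n) = 494 / (4 × 1.883) = 65.6 nm.

65.6 nm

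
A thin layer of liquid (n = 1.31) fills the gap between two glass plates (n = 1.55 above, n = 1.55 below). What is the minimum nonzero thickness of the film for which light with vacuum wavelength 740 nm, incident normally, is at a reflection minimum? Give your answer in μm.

0.282 μm

Ray reflecting at the top interface goes from n = 1.55 toward n = 1.31: no phase shift.
Ray reflecting at the bottom interface goes from n = 1.31 toward n = 1.55: a half-wave phase shift.
The two reflections differ by half a wavelength.
With one net inversion, destructive interference in reflection requires 2 n t = m λ.
Minimum nonzero at m = 1: t = λ / (2 n) = 740 / (2 × 1.31) = 282 nm.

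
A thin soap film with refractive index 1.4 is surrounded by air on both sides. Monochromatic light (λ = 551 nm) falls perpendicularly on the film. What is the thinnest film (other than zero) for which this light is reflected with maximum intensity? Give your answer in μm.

0.0984 μm

Top surface (1.0 → 1.4): reflection off a higher-index medium gives a half-wave phase shift.
Ray reflecting at the bottom interface goes from n = 1.4 toward n = 1.0: no phase shift.
Exactly one π shift → a net half-wave offset.
So the condition for constructive reflection is 2 n t = (m + ½) λ.
Minimum at m = 0: t = λ / (4 n) = 551 / (4 × 1.4) = 98.4 nm.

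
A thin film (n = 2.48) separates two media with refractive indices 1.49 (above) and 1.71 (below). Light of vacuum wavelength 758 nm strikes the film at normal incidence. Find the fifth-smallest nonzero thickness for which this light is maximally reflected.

Top surface (1.49 → 2.48): reflection off a higher-index medium gives a half-wave phase shift.
Bottom surface (2.48 → 1.71): reflection off a lower-index medium gives no phase shift.
The two reflections differ by half a wavelength.
So the condition for constructive reflection is 2 n t = (m + ½) λ.
The fifth-smallest nonzero thickness corresponds to m = 4: t = (m + ½) λ / (2 n) = 4.50 × 758 / (2 × 2.48) = 688 nm.

688 nm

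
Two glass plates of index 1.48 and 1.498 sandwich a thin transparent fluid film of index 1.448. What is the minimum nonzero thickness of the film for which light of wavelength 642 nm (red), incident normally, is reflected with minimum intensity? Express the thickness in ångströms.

Top surface (1.48 → 1.448): reflection off a lower-index medium gives no phase shift.
Bottom surface (1.448 → 1.498): reflection off a higher-index medium gives a half-wave phase shift.
Net: one phase inversion between the two reflected rays.
So the condition for destructive reflection is 2 n t = m λ.
Minimum nonzero at m = 1: t = λ / (2 n) = 642 / (2 × 1.448) = 222 nm.

2217 Å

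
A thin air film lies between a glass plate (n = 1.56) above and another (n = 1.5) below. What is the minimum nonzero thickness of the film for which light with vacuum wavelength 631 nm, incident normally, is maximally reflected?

Ray reflecting at the top interface goes from n = 1.56 toward n = 1.0: no phase shift.
Ray reflecting at the bottom interface goes from n = 1.0 toward n = 1.5: a half-wave phase shift.
Exactly one π shift → a net half-wave offset.
For strong reflection here: 2 n t = (m + ½) λ.
Minimum at m = 0: t = λ / (4 n) = 631 / (4 × 1.0) = 158 nm.

158 nm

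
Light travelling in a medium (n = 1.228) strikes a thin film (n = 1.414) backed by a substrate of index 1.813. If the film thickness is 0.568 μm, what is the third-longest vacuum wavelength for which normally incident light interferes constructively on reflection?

535 nm

Ray reflecting at the top interface goes from n = 1.228 toward n = 1.414: a half-wave phase shift.
At the lower boundary (n = 1.414 to n = 1.813) the reflected ray undergoes a half-wave phase shift.
Zero or two π shifts → no net half-wave offset.
So the condition for constructive reflection is 2 n t = m λ.
λ = 2 n t / m. The third-longest wavelength is m = 3: λ = 2 × 1.414 × 568 / 3.00 = 535 nm.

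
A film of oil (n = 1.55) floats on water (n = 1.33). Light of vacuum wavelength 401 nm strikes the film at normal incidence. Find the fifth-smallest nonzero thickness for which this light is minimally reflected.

647 nm

Ray reflecting at the top interface goes from n = 1.0 toward n = 1.55: a half-wave phase shift.
Ray reflecting at the bottom interface goes from n = 1.55 toward n = 1.33: no phase shift.
Exactly one π shift → a net half-wave offset.
So the condition for destructive reflection is 2 n t = m λ.
The fifth-smallest nonzero thickness corresponds to m = 5: t = m λ / (2 n) = 5.00 × 401 / (2 × 1.55) = 647 nm.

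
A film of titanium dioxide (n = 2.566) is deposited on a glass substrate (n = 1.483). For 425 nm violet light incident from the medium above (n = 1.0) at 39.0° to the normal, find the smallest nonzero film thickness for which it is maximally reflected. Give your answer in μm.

0.0427 μm

Ray reflecting at the top interface goes from n = 1.0 toward n = 2.566: a half-wave phase shift.
Ray reflecting at the bottom interface goes from n = 2.566 toward n = 1.483: no phase shift.
Net: one phase inversion between the two reflected rays.
So the condition for constructive reflection is 2 n t cos θ_r = (m + ½) λ.
Snell's law: 1.0 sin 39.0° = 2.566 sin θ_r → sin θ_r = 0.245, cos θ_r = 0.969.
Minimum at m = 0: t = λ / (4 n cos θ_r) = 425 / (4 × 2.566 × 0.969) = 42.7 nm.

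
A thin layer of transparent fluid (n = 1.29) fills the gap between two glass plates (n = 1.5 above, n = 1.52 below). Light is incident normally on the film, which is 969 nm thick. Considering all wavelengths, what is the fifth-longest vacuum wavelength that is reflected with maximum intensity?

556 nm

Ray reflecting at the top interface goes from n = 1.5 toward n = 1.29: no phase shift.
At the lower boundary (n = 1.29 to n = 1.52) the reflected ray undergoes a half-wave phase shift.
Net: one phase inversion between the two reflected rays.
So the condition for constructive reflection is 2 n t = (m + ½) λ.
λ = 2 n t / (m + ½). The fifth-longest wavelength is m = 4: λ = 2 × 1.29 × 969 / 4.50 = 556 nm.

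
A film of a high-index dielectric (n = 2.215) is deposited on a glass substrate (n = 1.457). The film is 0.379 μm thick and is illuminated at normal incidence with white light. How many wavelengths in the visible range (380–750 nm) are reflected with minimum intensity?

Ray reflecting at the top interface goes from n = 1.0 toward n = 2.215: a half-wave phase shift.
At the lower boundary (n = 2.215 to n = 1.457) the reflected ray undergoes no phase shift.
Exactly one π shift → a net half-wave offset.
With one net inversion, destructive interference in reflection requires 2 n t = m λ.
λ = 2 n t / m = 1679 / m nm.
m=2: 839 nm (IR); m=3: 560 nm (visible); m=4: 420 nm (visible); m=5: 336 nm (UV).

2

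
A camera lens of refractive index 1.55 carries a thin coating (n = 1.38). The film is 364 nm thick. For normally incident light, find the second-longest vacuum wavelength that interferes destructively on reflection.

Ray reflecting at the top interface goes from n = 1.0 toward n = 1.38: a half-wave phase shift.
Bottom surface (1.38 → 1.55): reflection off a higher-index medium gives a half-wave phase shift.
The two reflections carry the same phase change, so no net offset.
So the condition for destructive reflection is 2 n t = (m + ½) λ.
λ = 2 n t / (m + ½). The second-longest wavelength is m = 1: λ = 2 × 1.38 × 364 / 1.50 = 670 nm.

670 nm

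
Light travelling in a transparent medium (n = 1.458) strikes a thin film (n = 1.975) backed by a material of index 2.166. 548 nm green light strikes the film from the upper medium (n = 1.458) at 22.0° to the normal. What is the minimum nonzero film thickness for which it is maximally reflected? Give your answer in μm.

Ray reflecting at the top interface goes from n = 1.458 toward n = 1.975: a half-wave phase shift.
Ray reflecting at the bottom interface goes from n = 1.975 toward n = 2.166: a half-wave phase shift.
The two reflections carry the same phase change, so no net offset.
With no net inversion, constructive interference in reflection requires 2 n t cos θ_r = m λ.
Snell's law: 1.458 sin 22.0° = 1.975 sin θ_r → sin θ_r = 0.277, cos θ_r = 0.961.
Minimum nonzero at m = 1: t = λ / (2 n cos θ_r) = 548 / (2 × 1.975 × 0.961) = 144 nm.

0.144 μm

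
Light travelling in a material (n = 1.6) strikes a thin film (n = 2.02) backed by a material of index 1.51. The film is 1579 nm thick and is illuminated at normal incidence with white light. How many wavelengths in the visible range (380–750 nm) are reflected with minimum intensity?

8

Top surface (1.6 → 2.02): reflection off a higher-index medium gives a half-wave phase shift.
Bottom surface (2.02 → 1.51): reflection off a lower-index medium gives no phase shift.
Net: one phase inversion between the two reflected rays.
So the condition for destructive reflection is 2 n t = m λ.
λ = 2 n t / m = 6379 / m nm.
m=8: 797 nm (IR); m=9: 709 nm (visible); m=10: 638 nm (visible); m=11: 580 nm (visible); m=12: 532 nm (visible); m=13: 491 nm (visible); m=14: 456 nm (visible); m=15: 425 nm (visible); m=16: 399 nm (visible); m=17: 375 nm (UV).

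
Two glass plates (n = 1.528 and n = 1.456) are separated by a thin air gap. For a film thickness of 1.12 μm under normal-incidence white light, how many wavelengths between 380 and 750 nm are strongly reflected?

Top surface (1.528 → 1.0): reflection off a lower-index medium gives no phase shift.
Bottom surface (1.0 → 1.456): reflection off a higher-index medium gives a half-wave phase shift.
Net: one phase inversion between the two reflected rays.
For maximum reflection here: 2 n t = (m + ½) λ.
λ = 2 n t / (m + ½) = 2240 / (m + ½) nm.
m=2: 896 nm (IR); m=3: 640 nm (visible); m=4: 498 nm (visible); m=5: 407 nm (visible); m=6: 345 nm (UV).

3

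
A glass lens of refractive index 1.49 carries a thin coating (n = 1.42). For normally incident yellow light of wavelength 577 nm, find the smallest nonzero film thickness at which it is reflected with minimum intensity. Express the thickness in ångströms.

1016 Å

Ray reflecting at the top interface goes from n = 1.0 toward n = 1.42: a half-wave phase shift.
At the lower boundary (n = 1.42 to n = 1.49) the reflected ray undergoes a half-wave phase shift.
The two reflections carry the same phase change, so no net offset.
So the condition for destructive reflection is 2 n t = (m + ½) λ.
Minimum at m = 0: t = λ / (4 n) = 577 / (4 × 1.42) = 102 nm.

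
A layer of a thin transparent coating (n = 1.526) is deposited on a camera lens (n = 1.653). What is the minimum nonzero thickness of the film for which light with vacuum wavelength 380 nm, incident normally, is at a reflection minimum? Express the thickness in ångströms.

Ray reflecting at the top interface goes from n = 1.0 toward n = 1.526: a half-wave phase shift.
At the lower boundary (n = 1.526 to n = 1.653) the reflected ray undergoes a half-wave phase shift.
The two reflections carry the same phase change, so no net offset.
With no net inversion, destructive interference in reflection requires 2 n t = (m + ½) λ.
Minimum at m = 0: t = λ / (4 n) = 380 / (4 × 1.526) = 62.3 nm.

623 Å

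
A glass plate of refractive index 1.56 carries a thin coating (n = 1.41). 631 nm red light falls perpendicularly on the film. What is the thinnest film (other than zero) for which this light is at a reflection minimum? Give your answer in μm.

Ray reflecting at the top interface goes from n = 1.0 toward n = 1.41: a half-wave phase shift.
At the lower boundary (n = 1.41 to n = 1.56) the reflected ray undergoes a half-wave phase shift.
Zero or two π shifts → no net half-wave offset.
So the condition for destructive reflection is 2 n t = (m + ½) λ.
Minimum at m = 0: t = λ / (4 n) = 631 / (4 × 1.41) = 112 nm.

0.112 μm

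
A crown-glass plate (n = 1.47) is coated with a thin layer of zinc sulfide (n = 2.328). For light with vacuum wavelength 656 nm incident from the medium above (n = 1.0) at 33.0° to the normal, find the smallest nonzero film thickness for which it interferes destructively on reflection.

At the upper boundary (n = 1.0 to n = 2.328) the reflected ray undergoes a half-wave phase shift.
Ray reflecting at the bottom interface goes from n = 2.328 toward n = 1.47: no phase shift.
The two reflections differ by half a wavelength.
For dark reflection here: 2 n t cos θ_r = m λ.
Snell's law: 1.0 sin 33.0° = 2.328 sin θ_r → sin θ_r = 0.234, cos θ_r = 0.972.
Minimum nonzero at m = 1: t = λ / (2 n cos θ_r) = 656 / (2 × 2.328 × 0.972) = 145 nm.

145 nm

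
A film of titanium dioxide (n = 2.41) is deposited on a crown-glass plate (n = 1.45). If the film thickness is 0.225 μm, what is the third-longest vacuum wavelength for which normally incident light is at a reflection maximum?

434 nm

Top surface (1.0 → 2.41): reflection off a higher-index medium gives a half-wave phase shift.
Ray reflecting at the bottom interface goes from n = 2.41 toward n = 1.45: no phase shift.
The two reflections differ by half a wavelength.
So the condition for constructive reflection is 2 n t = (m + ½) λ.
λ = 2 n t / (m + ½). The third-longest wavelength is m = 2: λ = 2 × 2.41 × 225 / 2.50 = 434 nm.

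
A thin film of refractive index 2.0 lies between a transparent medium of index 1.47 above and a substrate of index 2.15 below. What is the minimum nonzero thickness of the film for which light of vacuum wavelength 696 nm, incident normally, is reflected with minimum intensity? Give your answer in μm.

0.0870 μm

Top surface (1.47 → 2.0): reflection off a higher-index medium gives a half-wave phase shift.
At the lower boundary (n = 2.0 to n = 2.15) the reflected ray undergoes a half-wave phase shift.
Zero or two π shifts → no net half-wave offset.
With no net inversion, destructive interference in reflection requires 2 n t = (m + ½) λ.
Minimum at m = 0: t = λ / (4 n) = 696 / (4 × 2.0) = 87.0 nm.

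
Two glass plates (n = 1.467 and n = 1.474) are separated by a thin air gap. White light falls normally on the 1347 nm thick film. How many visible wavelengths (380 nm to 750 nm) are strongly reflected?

Top surface (1.467 → 1.0): reflection off a lower-index medium gives no phase shift.
Ray reflecting at the bottom interface goes from n = 1.0 toward n = 1.474: a half-wave phase shift.
The two reflections differ by half a wavelength.
With one net inversion, constructive interference in reflection requires 2 n t = (m + ½) λ.
λ = 2 n t / (m + ½) = 2694 / (m + ½) nm.
m=3: 770 nm (IR); m=4: 599 nm (visible); m=5: 490 nm (visible); m=6: 414 nm (visible); m=7: 359 nm (UV).

3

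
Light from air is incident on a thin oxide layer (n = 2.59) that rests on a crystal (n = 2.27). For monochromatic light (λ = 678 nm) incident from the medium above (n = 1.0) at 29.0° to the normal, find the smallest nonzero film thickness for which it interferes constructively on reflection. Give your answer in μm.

0.0666 μm

Ray reflecting at the top interface goes from n = 1.0 toward n = 2.59: a half-wave phase shift.
At the lower boundary (n = 2.59 to n = 2.27) the reflected ray undergoes no phase shift.
Net: one phase inversion between the two reflected rays.
With one net inversion, constructive interference in reflection requires 2 n t cos θ_r = (m + ½) λ.
Snell's law: 1.0 sin 29.0° = 2.59 sin θ_r → sin θ_r = 0.187, cos θ_r = 0.982.
Minimum at m = 0: t = λ / (4 n cos θ_r) = 678 / (4 × 2.59 × 0.982) = 66.6 nm.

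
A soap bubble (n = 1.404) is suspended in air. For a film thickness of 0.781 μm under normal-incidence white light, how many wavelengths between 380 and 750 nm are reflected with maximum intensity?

Ray reflecting at the top interface goes from n = 1.0 toward n = 1.404: a half-wave phase shift.
Ray reflecting at the bottom interface goes from n = 1.404 toward n = 1.0: no phase shift.
Exactly one π shift → a net half-wave offset.
With one net inversion, constructive interference in reflection requires 2 n t = (m + ½) λ.
λ = 2 n t / (m + ½) = 2193 / (m + ½) nm.
m=2: 877 nm (IR); m=3: 627 nm (visible); m=4: 487 nm (visible); m=5: 399 nm (visible); m=6: 337 nm (UV).

3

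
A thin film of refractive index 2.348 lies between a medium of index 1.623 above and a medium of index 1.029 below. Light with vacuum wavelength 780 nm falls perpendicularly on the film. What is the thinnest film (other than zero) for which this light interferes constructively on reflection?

83.0 nm

Top surface (1.623 → 2.348): reflection off a higher-index medium gives a half-wave phase shift.
At the lower boundary (n = 2.348 to n = 1.029) the reflected ray undergoes no phase shift.
Net: one phase inversion between the two reflected rays.
So the condition for constructive reflection is 2 n t = (m + ½) λ.
Minimum at m = 0: t = λ / (4 n) = 780 / (4 × 2.348) = 83.0 nm.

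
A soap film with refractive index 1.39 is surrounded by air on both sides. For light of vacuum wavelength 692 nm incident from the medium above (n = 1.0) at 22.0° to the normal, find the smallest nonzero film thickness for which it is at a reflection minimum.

Ray reflecting at the top interface goes from n = 1.0 toward n = 1.39: a half-wave phase shift.
At the lower boundary (n = 1.39 to n = 1.0) the reflected ray undergoes no phase shift.
Exactly one π shift → a net half-wave offset.
For minimum reflection here: 2 n t cos θ_r = m λ.
Snell's law: 1.0 sin 22.0° = 1.39 sin θ_r → sin θ_r = 0.270, cos θ_r = 0.963.
Minimum nonzero at m = 1: t = λ / (2 n cos θ_r) = 692 / (2 × 1.39 × 0.963) = 258 nm.

258 nm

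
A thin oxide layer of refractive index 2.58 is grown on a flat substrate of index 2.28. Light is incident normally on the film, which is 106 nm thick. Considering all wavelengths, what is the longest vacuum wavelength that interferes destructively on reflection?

547 nm

Top surface (1.0 → 2.58): reflection off a higher-index medium gives a half-wave phase shift.
Bottom surface (2.58 → 2.28): reflection off a lower-index medium gives no phase shift.
Net: one phase inversion between the two reflected rays.
With one net inversion, destructive interference in reflection requires 2 n t = m λ.
λ = 2 n t / m. The longest wavelength is m = 1: λ = 2 × 2.58 × 106 / 1.00 = 547 nm.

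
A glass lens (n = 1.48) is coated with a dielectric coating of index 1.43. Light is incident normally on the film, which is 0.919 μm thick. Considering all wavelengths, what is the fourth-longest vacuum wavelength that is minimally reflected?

751 nm

Ray reflecting at the top interface goes from n = 1.0 toward n = 1.43: a half-wave phase shift.
At the lower boundary (n = 1.43 to n = 1.48) the reflected ray undergoes a half-wave phase shift.
The two reflections carry the same phase change, so no net offset.
For weak reflection here: 2 n t = (m + ½) λ.
λ = 2 n t / (m + ½). The fourth-longest wavelength is m = 3: λ = 2 × 1.43 × 919 / 3.50 = 751 nm.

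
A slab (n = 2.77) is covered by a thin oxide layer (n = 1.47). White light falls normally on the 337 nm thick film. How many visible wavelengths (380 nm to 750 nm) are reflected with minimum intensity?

Ray reflecting at the top interface goes from n = 1.0 toward n = 1.47: a half-wave phase shift.
Ray reflecting at the bottom interface goes from n = 1.47 toward n = 2.77: a half-wave phase shift.
Net: no relative phase inversion (both shifts match).
With no net inversion, destructive interference in reflection requires 2 n t = (m + ½) λ.
λ = 2 n t / (m + ½) = 991 / (m + ½) nm.
m=0: 1982 nm (IR); m=1: 661 nm (visible); m=2: 396 nm (visible); m=3: 283 nm (UV).

2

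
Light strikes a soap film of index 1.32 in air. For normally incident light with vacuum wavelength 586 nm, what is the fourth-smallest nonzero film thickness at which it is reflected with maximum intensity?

Top surface (1.0 → 1.32): reflection off a higher-index medium gives a half-wave phase shift.
At the lower boundary (n = 1.32 to n = 1.0) the reflected ray undergoes no phase shift.
Exactly one π shift → a net half-wave offset.
So the condition for constructive reflection is 2 n t = (m + ½) λ.
The fourth-smallest nonzero thickness corresponds to m = 3: t = (m + ½) λ / (2 n) = 3.50 × 586 / (2 × 1.32) = 777 nm.

777 nm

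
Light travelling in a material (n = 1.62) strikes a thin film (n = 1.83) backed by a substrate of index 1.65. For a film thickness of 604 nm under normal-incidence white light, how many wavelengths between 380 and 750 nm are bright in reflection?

3

Top surface (1.62 → 1.83): reflection off a higher-index medium gives a half-wave phase shift.
Ray reflecting at the bottom interface goes from n = 1.83 toward n = 1.65: no phase shift.
Exactly one π shift → a net half-wave offset.
So the condition for constructive reflection is 2 n t = (m + ½) λ.
λ = 2 n t / (m + ½) = 2211 / (m + ½) nm.
m=2: 884 nm (IR); m=3: 632 nm (visible); m=4: 491 nm (visible); m=5: 402 nm (visible); m=6: 340 nm (UV).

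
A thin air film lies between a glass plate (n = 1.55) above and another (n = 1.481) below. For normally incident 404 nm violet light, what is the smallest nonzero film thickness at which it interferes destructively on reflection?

202 nm

Top surface (1.55 → 1.0): reflection off a lower-index medium gives no phase shift.
At the lower boundary (n = 1.0 to n = 1.481) the reflected ray undergoes a half-wave phase shift.
Net: one phase inversion between the two reflected rays.
With one net inversion, destructive interference in reflection requires 2 n t = m λ.
The smallest nonzero thickness corresponds to m = 1: t = m λ / (2 n) = 1.00 × 404 / (2 × 1.0) = 202 nm.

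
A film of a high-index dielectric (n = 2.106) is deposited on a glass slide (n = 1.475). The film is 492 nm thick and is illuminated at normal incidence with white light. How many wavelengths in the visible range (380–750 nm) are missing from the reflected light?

3

Ray reflecting at the top interface goes from n = 1.0 toward n = 2.106: a half-wave phase shift.
Ray reflecting at the bottom interface goes from n = 2.106 toward n = 1.475: no phase shift.
The two reflections differ by half a wavelength.
For dark reflection here: 2 n t = m λ.
λ = 2 n t / m = 2072 / m nm.
m=2: 1036 nm (IR); m=3: 691 nm (visible); m=4: 518 nm (visible); m=5: 414 nm (visible); m=6: 345 nm (UV).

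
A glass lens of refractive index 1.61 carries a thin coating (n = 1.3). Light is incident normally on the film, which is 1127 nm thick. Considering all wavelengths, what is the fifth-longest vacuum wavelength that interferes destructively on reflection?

Ray reflecting at the top interface goes from n = 1.0 toward n = 1.3: a half-wave phase shift.
At the lower boundary (n = 1.3 to n = 1.61) the reflected ray undergoes a half-wave phase shift.
Net: no relative phase inversion (both shifts match).
So the condition for destructive reflection is 2 n t = (m + ½) λ.
λ = 2 n t / (m + ½). The fifth-longest wavelength is m = 4: λ = 2 × 1.3 × 1127 / 4.50 = 651 nm.

651 nm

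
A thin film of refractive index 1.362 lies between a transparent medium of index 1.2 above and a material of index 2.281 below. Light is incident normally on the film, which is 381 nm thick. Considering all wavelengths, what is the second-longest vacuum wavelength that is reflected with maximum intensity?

Top surface (1.2 → 1.362): reflection off a higher-index medium gives a half-wave phase shift.
At the lower boundary (n = 1.362 to n = 2.281) the reflected ray undergoes a half-wave phase shift.
The two reflections carry the same phase change, so no net offset.
For bright reflection here: 2 n t = m λ.
λ = 2 n t / m. The second-longest wavelength is m = 2: λ = 2 × 1.362 × 381 / 2.00 = 519 nm.

519 nm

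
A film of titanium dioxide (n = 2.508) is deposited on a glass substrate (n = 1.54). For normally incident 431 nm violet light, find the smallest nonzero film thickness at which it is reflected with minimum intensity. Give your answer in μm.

Ray reflecting at the top interface goes from n = 1.0 toward n = 2.508: a half-wave phase shift.
Ray reflecting at the bottom interface goes from n = 2.508 toward n = 1.54: no phase shift.
The two reflections differ by half a wavelength.
With one net inversion, destructive interference in reflection requires 2 n t = m λ.
Minimum nonzero at m = 1: t = λ / (2 n) = 431 / (2 × 2.508) = 85.9 nm.

0.0859 μm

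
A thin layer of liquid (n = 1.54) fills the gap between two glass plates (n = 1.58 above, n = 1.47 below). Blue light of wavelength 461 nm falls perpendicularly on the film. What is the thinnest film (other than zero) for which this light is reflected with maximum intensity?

150 nm

Ray reflecting at the top interface goes from n = 1.58 toward n = 1.54: no phase shift.
Bottom surface (1.54 → 1.47): reflection off a lower-index medium gives no phase shift.
The two reflections carry the same phase change, so no net offset.
So the condition for constructive reflection is 2 n t = m λ.
Minimum nonzero at m = 1: t = λ / (2 n) = 461 / (2 × 1.54) = 150 nm.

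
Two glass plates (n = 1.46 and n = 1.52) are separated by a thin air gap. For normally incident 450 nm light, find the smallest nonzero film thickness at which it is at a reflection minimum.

225 nm

Top surface (1.46 → 1.0): reflection off a lower-index medium gives no phase shift.
Ray reflecting at the bottom interface goes from n = 1.0 toward n = 1.52: a half-wave phase shift.
Exactly one π shift → a net half-wave offset.
With one net inversion, destructive interference in reflection requires 2 n t = m λ.
Minimum nonzero at m = 1: t = λ / (2 n) = 450 / (2 × 1.0) = 225 nm.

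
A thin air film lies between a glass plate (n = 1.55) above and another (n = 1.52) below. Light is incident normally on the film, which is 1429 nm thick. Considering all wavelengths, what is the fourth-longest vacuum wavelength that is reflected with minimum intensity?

715 nm

Ray reflecting at the top interface goes from n = 1.55 toward n = 1.0: no phase shift.
At the lower boundary (n = 1.0 to n = 1.52) the reflected ray undergoes a half-wave phase shift.
Net: one phase inversion between the two reflected rays.
So the condition for destructive reflection is 2 n t = m λ.
λ = 2 n t / m. The fourth-longest wavelength is m = 4: λ = 2 × 1.0 × 1429 / 4.00 = 715 nm.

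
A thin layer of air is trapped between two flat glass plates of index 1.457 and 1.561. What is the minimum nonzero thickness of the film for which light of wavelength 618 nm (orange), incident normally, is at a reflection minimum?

Top surface (1.457 → 1.0): reflection off a lower-index medium gives no phase shift.
Ray reflecting at the bottom interface goes from n = 1.0 toward n = 1.561: a half-wave phase shift.
Exactly one π shift → a net half-wave offset.
So the condition for destructive reflection is 2 n t = m λ.
Minimum nonzero at m = 1: t = λ / (2 n) = 618 / (2 × 1.0) = 309 nm.

309 nm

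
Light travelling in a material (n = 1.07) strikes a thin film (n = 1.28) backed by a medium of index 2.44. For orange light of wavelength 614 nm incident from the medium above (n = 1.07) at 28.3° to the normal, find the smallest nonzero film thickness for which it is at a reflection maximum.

261 nm

Ray reflecting at the top interface goes from n = 1.07 toward n = 1.28: a half-wave phase shift.
At the lower boundary (n = 1.28 to n = 2.44) the reflected ray undergoes a half-wave phase shift.
Zero or two π shifts → no net half-wave offset.
With no net inversion, constructive interference in reflection requires 2 n t cos θ_r = m λ.
Snell's law: 1.07 sin 28.3° = 1.28 sin θ_r → sin θ_r = 0.396, cos θ_r = 0.918.
Minimum nonzero at m = 1: t = λ / (2 n cos θ_r) = 614 / (2 × 1.28 × 0.918) = 261 nm.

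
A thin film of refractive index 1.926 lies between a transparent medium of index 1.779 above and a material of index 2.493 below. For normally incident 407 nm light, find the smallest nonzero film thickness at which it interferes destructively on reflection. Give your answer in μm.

Top surface (1.779 → 1.926): reflection off a higher-index medium gives a half-wave phase shift.
Bottom surface (1.926 → 2.493): reflection off a higher-index medium gives a half-wave phase shift.
Net: no relative phase inversion (both shifts match).
With no net inversion, destructive interference in reflection requires 2 n t = (m + ½) λ.
Minimum at m = 0: t = λ / (4 n) = 407 / (4 × 1.926) = 52.8 nm.

0.0528 μm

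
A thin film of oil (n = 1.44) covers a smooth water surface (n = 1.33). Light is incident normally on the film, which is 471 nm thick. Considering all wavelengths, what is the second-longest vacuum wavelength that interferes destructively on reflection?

678 nm

Ray reflecting at the top interface goes from n = 1.0 toward n = 1.44: a half-wave phase shift.
At the lower boundary (n = 1.44 to n = 1.33) the reflected ray undergoes no phase shift.
Exactly one π shift → a net half-wave offset.
For weak reflection here: 2 n t = m λ.
λ = 2 n t / m. The second-longest wavelength is m = 2: λ = 2 × 1.44 × 471 / 2.00 = 678 nm.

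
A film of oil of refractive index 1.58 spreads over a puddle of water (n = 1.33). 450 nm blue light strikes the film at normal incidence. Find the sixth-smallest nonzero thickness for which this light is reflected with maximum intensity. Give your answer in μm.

0.783 μm

Ray reflecting at the top interface goes from n = 1.0 toward n = 1.58: a half-wave phase shift.
Bottom surface (1.58 → 1.33): reflection off a lower-index medium gives no phase shift.
Exactly one π shift → a net half-wave offset.
With one net inversion, constructive interference in reflection requires 2 n t = (m + ½) λ.
The sixth-smallest nonzero thickness corresponds to m = 5: t = (m + ½) λ / (2 n) = 5.50 × 450 / (2 × 1.58) = 783 nm.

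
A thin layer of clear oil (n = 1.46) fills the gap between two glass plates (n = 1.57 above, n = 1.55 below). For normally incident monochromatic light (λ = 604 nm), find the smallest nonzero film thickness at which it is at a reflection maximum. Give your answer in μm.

Top surface (1.57 → 1.46): reflection off a lower-index medium gives no phase shift.
Ray reflecting at the bottom interface goes from n = 1.46 toward n = 1.55: a half-wave phase shift.
Exactly one π shift → a net half-wave offset.
With one net inversion, constructive interference in reflection requires 2 n t = (m + ½) λ.
Minimum at m = 0: t = λ / (4 n) = 604 / (4 × 1.46) = 103 nm.

0.103 μm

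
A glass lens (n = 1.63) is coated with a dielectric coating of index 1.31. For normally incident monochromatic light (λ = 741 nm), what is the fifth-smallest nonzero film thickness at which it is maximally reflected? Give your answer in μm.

1.41 μm

Ray reflecting at the top interface goes from n = 1.0 toward n = 1.31: a half-wave phase shift.
Bottom surface (1.31 → 1.63): reflection off a higher-index medium gives a half-wave phase shift.
The two reflections carry the same phase change, so no net offset.
For bright reflection here: 2 n t = m λ.
The fifth-smallest nonzero thickness corresponds to m = 5: t = m λ / (2 n) = 5.00 × 741 / (2 × 1.31) = 1414 nm.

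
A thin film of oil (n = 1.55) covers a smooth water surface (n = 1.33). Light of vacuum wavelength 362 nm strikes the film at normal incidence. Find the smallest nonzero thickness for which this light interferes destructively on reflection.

117 nm

Ray reflecting at the top interface goes from n = 1.0 toward n = 1.55: a half-wave phase shift.
Ray reflecting at the bottom interface goes from n = 1.55 toward n = 1.33: no phase shift.
The two reflections differ by half a wavelength.
With one net inversion, destructive interference in reflection requires 2 n t = m λ.
The smallest nonzero thickness corresponds to m = 1: t = m λ / (2 n) = 1.00 × 362 / (2 × 1.55) = 117 nm.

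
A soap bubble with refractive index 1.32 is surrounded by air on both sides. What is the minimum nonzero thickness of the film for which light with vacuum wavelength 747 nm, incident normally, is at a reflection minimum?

283 nm

At the upper boundary (n = 1.0 to n = 1.32) the reflected ray undergoes a half-wave phase shift.
Ray reflecting at the bottom interface goes from n = 1.32 toward n = 1.0: no phase shift.
Net: one phase inversion between the two reflected rays.
With one net inversion, destructive interference in reflection requires 2 n t = m λ.
Minimum nonzero at m = 1: t = λ / (2 n) = 747 / (2 × 1.32) = 283 nm.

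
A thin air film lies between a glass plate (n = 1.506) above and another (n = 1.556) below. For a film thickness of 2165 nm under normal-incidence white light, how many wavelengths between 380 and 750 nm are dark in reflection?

At the upper boundary (n = 1.506 to n = 1.0) the reflected ray undergoes no phase shift.
Bottom surface (1.0 → 1.556): reflection off a higher-index medium gives a half-wave phase shift.
The two reflections differ by half a wavelength.
For weak reflection here: 2 n t = m λ.
λ = 2 n t / m = 4330 / m nm.
m=5: 866 nm (IR); m=6: 722 nm (visible); m=7: 619 nm (visible); m=8: 541 nm (visible); m=9: 481 nm (visible); m=10: 433 nm (visible); m=11: 394 nm (visible); m=12: 361 nm (UV).

6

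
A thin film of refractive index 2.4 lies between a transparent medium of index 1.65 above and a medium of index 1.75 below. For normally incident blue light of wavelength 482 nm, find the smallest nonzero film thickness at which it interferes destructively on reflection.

Ray reflecting at the top interface goes from n = 1.65 toward n = 2.4: a half-wave phase shift.
At the lower boundary (n = 2.4 to n = 1.75) the reflected ray undergoes no phase shift.
Net: one phase inversion between the two reflected rays.
So the condition for destructive reflection is 2 n t = m λ.
Minimum nonzero at m = 1: t = λ / (2 n) = 482 / (2 × 2.4) = 100 nm.

100 nm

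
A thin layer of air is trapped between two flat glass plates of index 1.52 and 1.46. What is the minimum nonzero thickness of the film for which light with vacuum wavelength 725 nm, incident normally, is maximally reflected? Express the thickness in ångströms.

At the upper boundary (n = 1.52 to n = 1.0) the reflected ray undergoes no phase shift.
Bottom surface (1.0 → 1.46): reflection off a higher-index medium gives a half-wave phase shift.
The two reflections differ by half a wavelength.
For strong reflection here: 2 n t = (m + ½) λ.
Minimum at m = 0: t = λ / (4 n) = 725 / (4 × 1.0) = 181 nm.

1813 Å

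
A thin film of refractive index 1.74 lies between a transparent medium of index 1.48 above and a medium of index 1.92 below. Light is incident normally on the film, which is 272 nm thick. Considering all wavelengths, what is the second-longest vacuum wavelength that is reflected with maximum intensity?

473 nm

Top surface (1.48 → 1.74): reflection off a higher-index medium gives a half-wave phase shift.
At the lower boundary (n = 1.74 to n = 1.92) the reflected ray undergoes a half-wave phase shift.
The two reflections carry the same phase change, so no net offset.
With no net inversion, constructive interference in reflection requires 2 n t = m λ.
λ = 2 n t / m. The second-longest wavelength is m = 2: λ = 2 × 1.74 × 272 / 2.00 = 473 nm.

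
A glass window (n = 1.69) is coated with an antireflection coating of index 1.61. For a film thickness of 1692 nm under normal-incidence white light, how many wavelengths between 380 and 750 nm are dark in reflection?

7

Ray reflecting at the top interface goes from n = 1.0 toward n = 1.61: a half-wave phase shift.
At the lower boundary (n = 1.61 to n = 1.69) the reflected ray undergoes a half-wave phase shift.
The two reflections carry the same phase change, so no net offset.
With no net inversion, destructive interference in reflection requires 2 n t = (m + ½) λ.
λ = 2 n t / (m + ½) = 5448 / (m + ½) nm.
m=6: 838 nm (IR); m=7: 726 nm (visible); m=8: 641 nm (visible); m=9: 573 nm (visible); m=10: 519 nm (visible); m=11: 474 nm (visible); m=12: 436 nm (visible); m=13: 404 nm (visible); m=14: 376 nm (UV).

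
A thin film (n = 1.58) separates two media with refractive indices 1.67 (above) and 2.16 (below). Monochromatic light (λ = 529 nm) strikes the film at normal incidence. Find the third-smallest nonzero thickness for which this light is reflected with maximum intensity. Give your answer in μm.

0.419 μm

At the upper boundary (n = 1.67 to n = 1.58) the reflected ray undergoes no phase shift.
Bottom surface (1.58 → 2.16): reflection off a higher-index medium gives a half-wave phase shift.
The two reflections differ by half a wavelength.
So the condition for constructive reflection is 2 n t = (m + ½) λ.
The third-smallest nonzero thickness corresponds to m = 2: t = (m + ½) λ / (2 n) = 2.50 × 529 / (2 × 1.58) = 419 nm.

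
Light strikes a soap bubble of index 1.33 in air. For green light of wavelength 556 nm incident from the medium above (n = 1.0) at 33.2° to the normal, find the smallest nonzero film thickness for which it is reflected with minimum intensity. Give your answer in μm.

Ray reflecting at the top interface goes from n = 1.0 toward n = 1.33: a half-wave phase shift.
Bottom surface (1.33 → 1.0): reflection off a lower-index medium gives no phase shift.
Exactly one π shift → a net half-wave offset.
With one net inversion, destructive interference in reflection requires 2 n t cos θ_r = m λ.
Snell's law: 1.0 sin 33.2° = 1.33 sin θ_r → sin θ_r = 0.412, cos θ_r = 0.911.
Minimum nonzero at m = 1: t = λ / (2 n cos θ_r) = 556 / (2 × 1.33 × 0.911) = 229 nm.

0.229 μm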